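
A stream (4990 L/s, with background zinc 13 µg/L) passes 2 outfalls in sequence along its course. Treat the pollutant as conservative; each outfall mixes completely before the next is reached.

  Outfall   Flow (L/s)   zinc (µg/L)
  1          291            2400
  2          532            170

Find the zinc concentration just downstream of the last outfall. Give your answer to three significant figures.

Below outfall 1: Q → 5281 L/s, C = (4990·13.00 + 291.0·2400)/5281 = 144.5 µg/L.
Below outfall 2: Q → 5813 L/s, C = (5281·144.5 + 532.0·170.0)/5813 = 146.9 µg/L.

147 µg/L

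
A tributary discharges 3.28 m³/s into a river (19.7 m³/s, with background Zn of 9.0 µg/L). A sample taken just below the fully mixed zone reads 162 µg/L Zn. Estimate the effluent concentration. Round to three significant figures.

1080 µg/L

Mass balance: 19.70·9.000 + 3.280·Cₑ = 22.98·162.0
→ Cₑ = (22.98·162.0 − 19.70·9.000) / 3.280 = 1081 µg/L.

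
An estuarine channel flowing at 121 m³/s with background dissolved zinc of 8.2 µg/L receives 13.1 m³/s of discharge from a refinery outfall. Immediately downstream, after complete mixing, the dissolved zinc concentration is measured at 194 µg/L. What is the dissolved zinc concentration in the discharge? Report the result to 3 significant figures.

1910 µg/L

Mass balance: 121.0·8.200 + 13.10·Cₑ = 134.1·194.0
→ Cₑ = (134.1·194.0 − 121.0·8.200) / 13.10 = 1910 µg/L.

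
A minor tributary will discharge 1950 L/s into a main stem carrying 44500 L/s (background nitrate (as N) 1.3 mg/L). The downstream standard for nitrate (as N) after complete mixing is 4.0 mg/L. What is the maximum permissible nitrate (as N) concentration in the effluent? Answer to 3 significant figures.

At the limit, (Qr·Cr + Qe·Cₑ)/(Qr + Qe) = 4.0:
Cₑ = (46450·4.0 − 44500·1.300) / 1950 = 65.62 mg/L.

65.6 mg/L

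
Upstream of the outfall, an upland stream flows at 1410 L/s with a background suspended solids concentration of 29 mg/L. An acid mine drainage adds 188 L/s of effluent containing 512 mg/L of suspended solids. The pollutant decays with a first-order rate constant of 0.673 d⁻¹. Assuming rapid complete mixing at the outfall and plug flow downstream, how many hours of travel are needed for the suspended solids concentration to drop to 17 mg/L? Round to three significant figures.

Flow-weighted average: C = (1410·29.00 + 188.0·512.0) / 1598 = 137100/1598 = 85.82 mg/L.
85.82·exp(−k·t) = 17 → t = ln(85.82/17)/k = 207900 s = 57.74 h.

57.7 h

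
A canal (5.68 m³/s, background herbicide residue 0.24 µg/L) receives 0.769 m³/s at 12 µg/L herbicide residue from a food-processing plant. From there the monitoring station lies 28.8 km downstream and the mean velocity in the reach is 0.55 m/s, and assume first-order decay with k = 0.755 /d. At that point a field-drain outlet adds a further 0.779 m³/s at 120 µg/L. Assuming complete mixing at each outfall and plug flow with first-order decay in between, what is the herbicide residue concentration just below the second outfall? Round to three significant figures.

13.9 µg/L

Mass balance: C = (5.680·0.2400 + 0.7690·12.00) / 6.449 = 10.59/6.449 = 1.642 µg/L; combined flow 6.449 m³/s.
Travel time t = 28.8·1000 / 0.55 = 52360 s = 14.55 h.
Decay over the reach: 1.642·exp(−kt) = 1.642·0.6328 = 1.039 µg/L.
At the second outfall, C = (6.449·1.039 + 0.7790·120.0) / (6.449 + 0.7790) = 13.86 µg/L.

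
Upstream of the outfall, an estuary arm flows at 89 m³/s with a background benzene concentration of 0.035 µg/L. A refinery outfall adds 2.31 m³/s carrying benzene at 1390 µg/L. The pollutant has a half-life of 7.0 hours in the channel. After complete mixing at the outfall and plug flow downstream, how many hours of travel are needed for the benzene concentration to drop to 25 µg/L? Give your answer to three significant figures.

3.46 h

Conservation of mass: C = (89.00·0.03500 + 2.310·1390) / 91.31 = 3214/91.31 = 35.20 µg/L.
Half-life 7.0 h → k = ln 2 / 7.0 = 0.09902 h⁻¹ = 2.377 d⁻¹.
35.20·exp(−k·t) = 25 → t = ln(35.20/25)/k = 12440 s = 3.455 h.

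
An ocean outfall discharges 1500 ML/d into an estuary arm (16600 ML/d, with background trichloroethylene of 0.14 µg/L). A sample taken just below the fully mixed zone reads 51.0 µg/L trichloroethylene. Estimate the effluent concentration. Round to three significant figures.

Mass balance: 16600·0.1400 + 1500·Cₑ = 18100·51.00
→ Cₑ = (18100·51.00 − 16600·0.1400) / 1500 = 613.9 µg/L.

614 µg/L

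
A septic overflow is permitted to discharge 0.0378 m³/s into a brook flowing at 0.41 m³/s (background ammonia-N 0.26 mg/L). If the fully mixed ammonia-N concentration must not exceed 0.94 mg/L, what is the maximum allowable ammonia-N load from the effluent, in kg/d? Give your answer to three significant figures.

27.2 kg/d

Mass balance at the limit: 0.4100·0.2600 + 0.03780·Cₑ = 0.4478·0.94 → Cₑ = 8.316 mg/L.
Load = 0.03780 m³/s × 8.316 g/m³ × 86 400 s/d = 27.16 kg/d.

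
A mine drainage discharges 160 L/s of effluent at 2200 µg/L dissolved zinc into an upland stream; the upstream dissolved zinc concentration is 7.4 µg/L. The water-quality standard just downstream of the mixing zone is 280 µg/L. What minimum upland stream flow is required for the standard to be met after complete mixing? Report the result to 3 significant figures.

1130 L/s

Set C_mix = 280: (Q·7.400 + 160.0·2200) / (Q + 160.0) = 280
→ Q = 160.0·(2200 − 280)/(280 − 7.400) = 1127 L/s.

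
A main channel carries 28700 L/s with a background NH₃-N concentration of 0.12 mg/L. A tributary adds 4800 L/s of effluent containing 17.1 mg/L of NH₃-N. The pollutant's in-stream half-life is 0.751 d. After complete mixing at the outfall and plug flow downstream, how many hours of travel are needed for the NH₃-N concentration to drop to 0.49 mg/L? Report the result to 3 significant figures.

Mass balance: C = (28700·0.1200 + 4800·17.10) / 33500 = 85520/33500 = 2.553 mg/L.
Half-life 0.751 d → k = ln 2 / 0.751 = 0.9230 d⁻¹.
2.553·exp(−k·t) = 0.49 → t = ln(2.553/0.49)/k = 154500 s = 42.92 h.

42.9 h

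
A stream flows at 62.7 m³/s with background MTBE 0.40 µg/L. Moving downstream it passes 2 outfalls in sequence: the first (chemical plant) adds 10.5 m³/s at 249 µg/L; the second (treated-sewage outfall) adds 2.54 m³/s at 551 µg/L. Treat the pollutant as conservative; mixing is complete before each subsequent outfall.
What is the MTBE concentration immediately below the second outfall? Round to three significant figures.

Outfall 1: combined Q = 73.20 m³/s; C = (62.70·0.4000 + 10.50·249.0)/73.20 = 36.06 µg/L.
Outfall 2: combined Q = 75.74 m³/s; C = (73.20·36.06 + 2.540·551.0)/75.74 = 53.33 µg/L.

53.3 µg/L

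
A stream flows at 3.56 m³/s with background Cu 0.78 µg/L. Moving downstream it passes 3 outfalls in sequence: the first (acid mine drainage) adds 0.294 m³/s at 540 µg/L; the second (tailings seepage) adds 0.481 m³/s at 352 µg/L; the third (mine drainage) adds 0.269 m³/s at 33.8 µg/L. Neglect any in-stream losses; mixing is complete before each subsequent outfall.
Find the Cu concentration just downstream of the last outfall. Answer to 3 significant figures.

Outfall 1: combined Q = 3.854 m³/s; C = (3.560·0.7800 + 0.2940·540.0)/3.854 = 41.91 µg/L.
Outfall 2: combined Q = 4.335 m³/s; C = (3.854·41.91 + 0.4810·352.0)/4.335 = 76.32 µg/L.
Outfall 3: combined Q = 4.604 m³/s; C = (4.335·76.32 + 0.2690·33.80)/4.604 = 73.84 µg/L.

73.8 µg/L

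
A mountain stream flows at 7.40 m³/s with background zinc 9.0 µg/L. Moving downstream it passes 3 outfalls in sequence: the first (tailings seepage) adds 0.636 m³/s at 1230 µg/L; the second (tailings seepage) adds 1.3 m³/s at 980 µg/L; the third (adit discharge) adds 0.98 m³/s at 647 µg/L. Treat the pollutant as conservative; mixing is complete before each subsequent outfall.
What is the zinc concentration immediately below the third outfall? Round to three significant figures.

267 µg/L

Outfall 1: combined Q = 8.036 m³/s; C = (7.400·9.000 + 0.6360·1230)/8.036 = 105.6 µg/L.
Outfall 2: combined Q = 9.336 m³/s; C = (8.036·105.6 + 1.300·980.0)/9.336 = 227.4 µg/L.
Outfall 3: combined Q = 10.32 m³/s; C = (9.336·227.4 + 0.9800·647.0)/10.32 = 267.2 µg/L.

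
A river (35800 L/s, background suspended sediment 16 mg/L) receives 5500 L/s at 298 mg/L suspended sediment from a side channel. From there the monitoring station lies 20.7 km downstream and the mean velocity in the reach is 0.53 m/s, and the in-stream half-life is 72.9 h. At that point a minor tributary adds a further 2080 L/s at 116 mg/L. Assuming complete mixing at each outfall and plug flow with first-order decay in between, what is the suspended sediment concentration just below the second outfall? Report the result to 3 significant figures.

Flow-weighted average: C = (35800·16.00 + 5500·298.0) / 41300 = 2212000/41300 = 53.55 mg/L; combined flow 41300 L/s.
Travel time t = 20.7·1000 / 0.53 = 39060 s = 10.85 h.
Half-life 72.9 h → k = ln 2 / 72.9 = 0.009508 h⁻¹ = 0.2282 d⁻¹.
Applying C = C₀e^(−kt): 53.55 × 0.9020 = 48.31 mg/L.
At the second outfall, C = (41300·48.31 + 2080·116.0) / (41300 + 2080) = 51.55 mg/L.

51.6 mg/L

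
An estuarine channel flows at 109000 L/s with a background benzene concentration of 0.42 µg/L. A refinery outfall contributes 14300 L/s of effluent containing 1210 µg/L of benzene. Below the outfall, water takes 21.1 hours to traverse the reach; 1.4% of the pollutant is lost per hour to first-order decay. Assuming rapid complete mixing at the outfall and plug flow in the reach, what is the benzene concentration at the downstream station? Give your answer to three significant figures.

104 µg/L

Flow-weighted average: C = (109000·0.4200 + 14300·1210) / 123300 = 17350000/123300 = 140.7 µg/L.
1.4%/h lost → k = −ln(1 − 0.014) = 0.01410 h⁻¹.
After decay, C = 140.7 × e^(−kt) = 140.7 × 0.7427 = 104.5 µg/L.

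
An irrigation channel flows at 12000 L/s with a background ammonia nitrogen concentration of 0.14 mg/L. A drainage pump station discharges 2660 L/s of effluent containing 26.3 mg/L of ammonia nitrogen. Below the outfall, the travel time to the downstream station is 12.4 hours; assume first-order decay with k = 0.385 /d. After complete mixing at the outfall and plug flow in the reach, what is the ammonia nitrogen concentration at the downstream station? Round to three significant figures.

Flow-weighted average: C = (12000·0.1400 + 2660·26.30) / 14660 = 71640/14660 = 4.887 mg/L.
After decay, C = 4.887 × e^(−kt) = 4.887 × 0.8196 = 4.005 mg/L.

4.01 mg/L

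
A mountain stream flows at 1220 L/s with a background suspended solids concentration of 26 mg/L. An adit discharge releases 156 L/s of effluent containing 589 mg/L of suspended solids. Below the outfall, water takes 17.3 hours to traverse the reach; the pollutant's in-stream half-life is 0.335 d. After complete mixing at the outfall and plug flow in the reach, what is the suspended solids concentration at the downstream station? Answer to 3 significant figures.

Flow-weighted average: C = (1220·26.00 + 156.0·589.0) / 1376 = 123600/1376 = 89.83 mg/L.
Half-life 0.335 d → k = ln 2 / 0.335 = 2.069 d⁻¹.
After decay, C = 89.83 × e^(−kt) = 89.83 × 0.2250 = 20.22 mg/L.

20.2 mg/L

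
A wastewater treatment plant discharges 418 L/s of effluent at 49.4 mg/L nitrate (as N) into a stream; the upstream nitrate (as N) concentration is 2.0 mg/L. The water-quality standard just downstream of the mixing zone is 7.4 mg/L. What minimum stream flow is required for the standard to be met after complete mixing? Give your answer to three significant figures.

Set C_mix = 7.4: (Q·2.000 + 418.0·49.40) / (Q + 418.0) = 7.4
→ Q = 418.0·(49.40 − 7.4)/(7.4 − 2.000) = 3251 L/s.

3250 L/s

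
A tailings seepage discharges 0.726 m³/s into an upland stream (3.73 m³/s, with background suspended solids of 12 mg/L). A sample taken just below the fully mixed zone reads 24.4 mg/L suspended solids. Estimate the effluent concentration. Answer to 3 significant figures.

88.1 mg/L

Mass balance: 3.730·12.00 + 0.7260·Cₑ = 4.456·24.40
→ Cₑ = (4.456·24.40 − 3.730·12.00) / 0.7260 = 88.11 mg/L.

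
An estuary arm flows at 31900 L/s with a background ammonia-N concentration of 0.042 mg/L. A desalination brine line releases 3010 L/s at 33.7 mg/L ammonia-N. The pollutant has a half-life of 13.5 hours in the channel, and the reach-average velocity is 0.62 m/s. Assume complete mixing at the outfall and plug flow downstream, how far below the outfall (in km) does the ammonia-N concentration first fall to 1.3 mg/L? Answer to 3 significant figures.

35.5 km

After mixing, C = (31900·0.04200 + 3010·33.70) / 34910 = 102800/34910 = 2.944 mg/L.
Half-life 13.5 h → k = ln 2 / 13.5 = 0.05134 h⁻¹ = 1.232 d⁻¹.
Set 2.944·exp(−k·t) = 1.3 → t = ln(2.944/1.3)/k = 57310 s = 15.92 h.
Distance = v·t = 0.62·57310 = 35530 m = 35.53 km.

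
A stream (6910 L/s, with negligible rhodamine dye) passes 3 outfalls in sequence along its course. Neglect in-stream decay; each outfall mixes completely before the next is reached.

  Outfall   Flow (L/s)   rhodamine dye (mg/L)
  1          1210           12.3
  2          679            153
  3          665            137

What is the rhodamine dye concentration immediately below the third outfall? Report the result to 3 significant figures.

After outfall 1: Q = 6910 + 1210 = 8120 L/s; C = (6910·0 + 1210·12.30)/8120 = 1.833 mg/L.
After outfall 2: Q = 8120 + 679.0 = 8799 L/s; C = (8120·1.833 + 679.0·153.0)/8799 = 13.50 mg/L.
After outfall 3: Q = 8799 + 665.0 = 9464 L/s; C = (8799·13.50 + 665.0·137.0)/9464 = 22.18 mg/L.

22.2 mg/L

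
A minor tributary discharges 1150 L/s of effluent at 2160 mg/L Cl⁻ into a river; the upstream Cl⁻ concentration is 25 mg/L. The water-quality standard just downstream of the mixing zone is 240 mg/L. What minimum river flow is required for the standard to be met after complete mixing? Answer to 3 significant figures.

Set C_mix = 240: (Q·25.00 + 1150·2160) / (Q + 1150) = 240
→ Q = 1150·(2160 − 240)/(240 − 25.00) = 10270 L/s.

10300 L/s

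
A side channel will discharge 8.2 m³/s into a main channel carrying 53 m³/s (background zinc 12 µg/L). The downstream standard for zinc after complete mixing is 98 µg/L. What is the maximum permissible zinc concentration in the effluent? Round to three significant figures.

654 µg/L

At the limit, (Qr·Cr + Qe·Cₑ)/(Qr + Qe) = 98:
Cₑ = (61.20·98 − 53.00·12.00) / 8.200 = 653.9 µg/L.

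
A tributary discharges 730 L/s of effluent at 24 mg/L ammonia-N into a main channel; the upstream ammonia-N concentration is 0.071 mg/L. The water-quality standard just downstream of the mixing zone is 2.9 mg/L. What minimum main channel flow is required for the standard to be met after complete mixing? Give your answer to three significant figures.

Set C_mix = 2.9: (Q·0.07100 + 730.0·24.00) / (Q + 730.0) = 2.9
→ Q = 730.0·(24.00 − 2.9)/(2.9 − 0.07100) = 5445 L/s.

5440 L/s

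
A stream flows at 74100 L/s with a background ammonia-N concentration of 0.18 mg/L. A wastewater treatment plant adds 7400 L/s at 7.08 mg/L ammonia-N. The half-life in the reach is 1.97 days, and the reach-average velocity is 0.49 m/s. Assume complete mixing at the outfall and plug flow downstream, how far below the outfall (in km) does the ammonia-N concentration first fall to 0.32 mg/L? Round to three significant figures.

111 km

After mixing, C = (74100·0.1800 + 7400·7.080) / 81500 = 65730/81500 = 0.8065 mg/L.
Half-life 1.97 d → k = ln 2 / 1.97 = 0.3519 d⁻¹.
Set 0.8065·exp(−k·t) = 0.32 → t = ln(0.8065/0.32)/k = 227000 s = 63.05 h.
Distance = v·t = 0.49·227000 = 111200 m = 111.2 km.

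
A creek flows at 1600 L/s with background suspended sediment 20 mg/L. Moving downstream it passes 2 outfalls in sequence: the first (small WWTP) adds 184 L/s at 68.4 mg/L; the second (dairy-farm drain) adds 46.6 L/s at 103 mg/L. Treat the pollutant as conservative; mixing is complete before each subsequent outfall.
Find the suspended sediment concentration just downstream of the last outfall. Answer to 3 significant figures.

After outfall 1: Q = 1600 + 184.0 = 1784 L/s; C = (1600·20.00 + 184.0·68.40)/1784 = 24.99 mg/L.
After outfall 2: Q = 1784 + 46.60 = 1831 L/s; C = (1784·24.99 + 46.60·103.0)/1831 = 26.98 mg/L.

27.0 mg/L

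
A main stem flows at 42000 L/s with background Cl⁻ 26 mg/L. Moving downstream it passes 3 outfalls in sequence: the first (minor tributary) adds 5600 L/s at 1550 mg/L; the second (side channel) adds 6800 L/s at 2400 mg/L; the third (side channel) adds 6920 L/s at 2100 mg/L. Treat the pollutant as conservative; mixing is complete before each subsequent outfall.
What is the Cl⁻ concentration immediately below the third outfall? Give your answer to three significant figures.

662 mg/L

Outfall 1: combined Q = 47600 L/s; C = (42000·26.00 + 5600·1550)/47600 = 205.3 mg/L.
Outfall 2: combined Q = 54400 L/s; C = (47600·205.3 + 6800·2400)/54400 = 479.6 mg/L.
Outfall 3: combined Q = 61320 L/s; C = (54400·479.6 + 6920·2100)/61320 = 662.5 mg/L.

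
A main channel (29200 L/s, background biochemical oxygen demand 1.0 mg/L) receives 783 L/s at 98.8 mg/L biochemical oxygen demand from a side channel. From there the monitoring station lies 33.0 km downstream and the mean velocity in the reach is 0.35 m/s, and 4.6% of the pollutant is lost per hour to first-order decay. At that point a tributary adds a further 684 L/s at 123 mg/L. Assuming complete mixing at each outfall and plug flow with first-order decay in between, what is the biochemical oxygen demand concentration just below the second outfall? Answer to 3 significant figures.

Mixed concentration C = ΣQC/ΣQ = (29200·1.000 + 783.0·98.80) / 29980 = 106600/29980 = 3.554 mg/L; combined flow 29980 L/s.
Travel time t = 33.0·1000 / 0.35 = 94290 s = 26.19 h.
4.6%/h lost → k = −ln(1 − 0.046) = 0.04709 h⁻¹.
Decay over the reach: 3.554·exp(−kt) = 3.554·0.2913 = 1.035 mg/L.
Second outfall: C = (29980·1.035 + 684.0·123.0)/30670 = 3.756 mg/L.

3.76 mg/L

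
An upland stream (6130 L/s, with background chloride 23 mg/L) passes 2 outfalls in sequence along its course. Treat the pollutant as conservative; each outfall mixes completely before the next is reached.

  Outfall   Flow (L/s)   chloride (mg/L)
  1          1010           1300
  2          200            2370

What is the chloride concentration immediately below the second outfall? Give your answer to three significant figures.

263 mg/L

Outfall 1: combined Q = 7140 L/s; C = (6130·23.00 + 1010·1300)/7140 = 203.6 mg/L.
Outfall 2: combined Q = 7340 L/s; C = (7140·203.6 + 200.0·2370)/7340 = 262.7 mg/L.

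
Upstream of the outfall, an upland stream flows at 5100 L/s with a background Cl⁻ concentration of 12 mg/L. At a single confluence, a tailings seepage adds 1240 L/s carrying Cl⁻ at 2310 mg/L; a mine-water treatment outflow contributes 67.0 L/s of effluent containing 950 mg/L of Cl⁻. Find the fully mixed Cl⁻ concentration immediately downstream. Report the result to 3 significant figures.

Flow-weighted average: C = (5100·12.00 + 1240·2310 + 67.00·950.0) / 6407 = 2989000/6407 = 466.6 mg/L.

467 mg/L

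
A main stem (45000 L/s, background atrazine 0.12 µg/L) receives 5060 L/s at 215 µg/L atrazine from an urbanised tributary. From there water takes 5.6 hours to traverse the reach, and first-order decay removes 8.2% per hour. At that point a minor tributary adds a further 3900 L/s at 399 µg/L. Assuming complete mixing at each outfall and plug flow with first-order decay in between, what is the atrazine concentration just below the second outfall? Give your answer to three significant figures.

41.4 µg/L

Mixed concentration C = ΣQC/ΣQ = (45000·0.1200 + 5060·215.0) / 50060 = 1093000/50060 = 21.84 µg/L; combined flow 50060 L/s.
8.2%/h lost → k = −ln(1 − 0.082) = 0.08556 h⁻¹.
First-order decay: C = 21.84·exp(−k·t) = 21.84·0.6193 = 13.53 µg/L.
Second outfall: C = (50060·13.53 + 3900·399.0)/53960 = 41.39 µg/L.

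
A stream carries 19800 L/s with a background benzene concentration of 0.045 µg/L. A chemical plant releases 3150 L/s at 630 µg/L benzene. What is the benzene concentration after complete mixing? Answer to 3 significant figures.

After mixing, C = (19800·0.04500 + 3150·630.0) / 22950 = 1985000/22950 = 86.51 µg/L.

86.5 µg/L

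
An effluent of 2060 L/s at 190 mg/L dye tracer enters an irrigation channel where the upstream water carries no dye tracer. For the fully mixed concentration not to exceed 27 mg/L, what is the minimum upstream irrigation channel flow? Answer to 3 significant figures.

12400 L/s

Set C_mix = 27: (Q·0 + 2060·190.0) / (Q + 2060) = 27
→ Q = 2060·(190.0 − 27)/(27 − 0) = 12440 L/s.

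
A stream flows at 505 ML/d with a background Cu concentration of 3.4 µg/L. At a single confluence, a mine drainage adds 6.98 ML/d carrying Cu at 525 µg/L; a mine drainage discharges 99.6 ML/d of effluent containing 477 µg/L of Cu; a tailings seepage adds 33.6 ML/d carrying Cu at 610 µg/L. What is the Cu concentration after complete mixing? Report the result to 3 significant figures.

114 µg/L

Mixed concentration C = ΣQC/ΣQ = (505.0·3.400 + 6.980·525.0 + 99.60·477.0 + 33.60·610.0) / 645.2 = 73390/645.2 = 113.7 µg/L.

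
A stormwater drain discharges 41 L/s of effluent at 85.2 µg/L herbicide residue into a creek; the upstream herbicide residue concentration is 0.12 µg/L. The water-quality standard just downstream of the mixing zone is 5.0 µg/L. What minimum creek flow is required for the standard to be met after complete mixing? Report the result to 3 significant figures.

Set C_mix = 5.0: (Q·0.1200 + 41.00·85.20) / (Q + 41.00) = 5.0
→ Q = 41.00·(85.20 − 5.0)/(5.0 − 0.1200) = 673.8 L/s.

674 L/s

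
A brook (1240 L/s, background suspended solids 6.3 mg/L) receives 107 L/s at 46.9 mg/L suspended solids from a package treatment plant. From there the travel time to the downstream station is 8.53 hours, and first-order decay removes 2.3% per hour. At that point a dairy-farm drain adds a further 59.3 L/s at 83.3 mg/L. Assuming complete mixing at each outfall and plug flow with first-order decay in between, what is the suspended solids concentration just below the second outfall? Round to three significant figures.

Mixed concentration C = ΣQC/ΣQ = (1240·6.300 + 107.0·46.90) / 1347 = 12830/1347 = 9.525 mg/L; combined flow 1347 L/s.
2.3%/h lost → k = −ln(1 − 0.023) = 0.02327 h⁻¹.
Applying C = C₀e^(−kt): 9.525 × 0.8200 = 7.810 mg/L.
At the second outfall, C = (1347·7.810 + 59.30·83.30) / (1347 + 59.30) = 10.99 mg/L.

11.0 mg/L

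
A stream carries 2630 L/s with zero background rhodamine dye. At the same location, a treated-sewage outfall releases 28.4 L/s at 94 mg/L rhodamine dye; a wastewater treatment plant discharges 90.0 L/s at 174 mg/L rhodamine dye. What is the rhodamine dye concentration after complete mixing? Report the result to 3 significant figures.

6.67 mg/L

Mass balance: C = (2630·0 + 28.40·94.00 + 90.00·174.0) / 2748 = 18330/2748 = 6.669 mg/L.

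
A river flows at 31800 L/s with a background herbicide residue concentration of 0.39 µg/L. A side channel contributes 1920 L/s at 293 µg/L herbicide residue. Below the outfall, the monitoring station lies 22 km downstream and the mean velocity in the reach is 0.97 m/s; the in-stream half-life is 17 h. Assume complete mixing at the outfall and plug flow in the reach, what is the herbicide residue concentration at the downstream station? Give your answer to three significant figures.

Mixed concentration C = ΣQC/ΣQ = (31800·0.3900 + 1920·293.0) / 33720 = 575000/33720 = 17.05 µg/L.
Travel time t = 22·1000 / 0.97 = 22680 s = 6.300 h.
Half-life 17 h → k = ln 2 / 17 = 0.04077 h⁻¹ = 0.9786 d⁻¹.
After decay, C = 17.05 × e^(−kt) = 17.05 × 0.7735 = 13.19 µg/L.

13.2 µg/L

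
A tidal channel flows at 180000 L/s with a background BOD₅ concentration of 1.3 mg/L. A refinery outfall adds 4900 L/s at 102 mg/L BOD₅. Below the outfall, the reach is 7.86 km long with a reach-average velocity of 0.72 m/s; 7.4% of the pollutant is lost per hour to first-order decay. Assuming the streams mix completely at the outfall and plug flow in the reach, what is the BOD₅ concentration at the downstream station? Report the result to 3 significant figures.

3.14 mg/L

Mixed concentration C = ΣQC/ΣQ = (180000·1.300 + 4900·102.0) / 184900 = 733800/184900 = 3.969 mg/L.
Travel time t = 7.86·1000 / 0.72 = 10920 s = 3.032 h.
7.4%/h lost → k = −ln(1 − 0.074) = 0.07688 h⁻¹.
After decay, C = 3.969 × e^(−kt) = 3.969 × 0.7920 = 3.143 mg/L.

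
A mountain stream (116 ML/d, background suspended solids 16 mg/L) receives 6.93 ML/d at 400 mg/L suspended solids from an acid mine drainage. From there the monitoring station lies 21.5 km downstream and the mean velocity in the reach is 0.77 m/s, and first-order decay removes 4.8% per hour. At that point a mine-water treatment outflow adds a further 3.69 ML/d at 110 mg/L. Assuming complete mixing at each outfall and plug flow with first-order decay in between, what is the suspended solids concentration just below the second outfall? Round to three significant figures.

28.2 mg/L

Mixed concentration C = ΣQC/ΣQ = (116.0·16.00 + 6.930·400.0) / 122.9 = 4628/122.9 = 37.65 mg/L; combined flow 122.9 ML/d.
Travel time t = 21.5·1000 / 0.77 = 27920 s = 7.756 h.
4.8%/h lost → k = −ln(1 − 0.048) = 0.04919 h⁻¹.
After decay, C = 37.65 × e^(−kt) = 37.65 × 0.6828 = 25.71 mg/L.
Second outfall: C = (122.9·25.71 + 3.690·110.0)/126.6 = 28.16 mg/L.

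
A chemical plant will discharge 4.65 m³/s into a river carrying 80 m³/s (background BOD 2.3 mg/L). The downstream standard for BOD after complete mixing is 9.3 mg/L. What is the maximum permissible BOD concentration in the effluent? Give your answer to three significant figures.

130 mg/L

At the limit, (Qr·Cr + Qe·Cₑ)/(Qr + Qe) = 9.3:
Cₑ = (84.65·9.3 − 80.00·2.300) / 4.650 = 129.7 mg/L.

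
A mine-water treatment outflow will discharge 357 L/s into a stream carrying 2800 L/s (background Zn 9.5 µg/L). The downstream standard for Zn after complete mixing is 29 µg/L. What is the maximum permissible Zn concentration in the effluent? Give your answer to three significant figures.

At the limit, (Qr·Cr + Qe·Cₑ)/(Qr + Qe) = 29:
Cₑ = (3157·29 − 2800·9.500) / 357.0 = 181.9 µg/L.

182 µg/L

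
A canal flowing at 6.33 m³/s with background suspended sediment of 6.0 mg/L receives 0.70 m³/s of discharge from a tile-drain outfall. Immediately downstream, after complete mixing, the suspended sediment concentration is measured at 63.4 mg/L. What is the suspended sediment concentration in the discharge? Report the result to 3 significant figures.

Mass balance: 6.330·6.000 + 0.7000·Cₑ = 7.030·63.40
→ Cₑ = (7.030·63.40 − 6.330·6.000) / 0.7000 = 582.5 mg/L.

582 mg/L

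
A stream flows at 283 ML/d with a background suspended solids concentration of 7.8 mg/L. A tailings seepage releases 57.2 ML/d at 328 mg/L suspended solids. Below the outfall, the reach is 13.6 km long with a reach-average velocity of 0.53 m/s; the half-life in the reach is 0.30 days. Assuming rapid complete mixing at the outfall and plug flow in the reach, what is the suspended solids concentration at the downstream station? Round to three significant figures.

Mixed concentration C = ΣQC/ΣQ = (283.0·7.800 + 57.20·328.0) / 340.2 = 20970/340.2 = 61.64 mg/L.
Travel time t = 13.6·1000 / 0.53 = 25660 s = 7.128 h.
Half-life 0.30 d → k = ln 2 / 0.30 = 2.310 d⁻¹.
First-order decay: C = 61.64·exp(−k·t) = 61.64·0.5035 = 31.03 mg/L.

31.0 mg/L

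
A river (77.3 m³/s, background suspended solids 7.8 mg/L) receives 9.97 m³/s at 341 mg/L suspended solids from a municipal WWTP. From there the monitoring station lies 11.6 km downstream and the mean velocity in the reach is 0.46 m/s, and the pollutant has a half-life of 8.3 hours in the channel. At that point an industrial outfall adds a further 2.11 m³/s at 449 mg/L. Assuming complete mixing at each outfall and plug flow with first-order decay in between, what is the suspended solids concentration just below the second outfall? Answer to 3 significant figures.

35.5 mg/L

Flow-weighted average: C = (77.30·7.800 + 9.970·341.0) / 87.27 = 4003/87.27 = 45.87 mg/L; combined flow 87.27 m³/s.
Travel time t = 11.6·1000 / 0.46 = 25220 s = 7.005 h.
Half-life 8.3 h → k = ln 2 / 8.3 = 0.08351 h⁻¹ = 2.004 d⁻¹.
Decay over the reach: 45.87·exp(−kt) = 45.87·0.5571 = 25.55 mg/L.
Second outfall: C = (87.27·25.55 + 2.110·449.0)/89.38 = 35.55 mg/L.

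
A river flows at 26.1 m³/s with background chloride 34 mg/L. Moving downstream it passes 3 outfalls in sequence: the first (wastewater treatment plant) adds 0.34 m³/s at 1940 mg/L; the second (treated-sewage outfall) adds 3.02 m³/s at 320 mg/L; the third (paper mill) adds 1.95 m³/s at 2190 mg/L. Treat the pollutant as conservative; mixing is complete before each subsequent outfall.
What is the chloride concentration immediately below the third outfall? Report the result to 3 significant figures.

Below outfall 1: Q → 26.44 m³/s, C = (26.10·34.00 + 0.3400·1940)/26.44 = 58.51 mg/L.
Below outfall 2: Q → 29.46 m³/s, C = (26.44·58.51 + 3.020·320.0)/29.46 = 85.32 mg/L.
Below outfall 3: Q → 31.41 m³/s, C = (29.46·85.32 + 1.950·2190)/31.41 = 216.0 mg/L.

216 mg/L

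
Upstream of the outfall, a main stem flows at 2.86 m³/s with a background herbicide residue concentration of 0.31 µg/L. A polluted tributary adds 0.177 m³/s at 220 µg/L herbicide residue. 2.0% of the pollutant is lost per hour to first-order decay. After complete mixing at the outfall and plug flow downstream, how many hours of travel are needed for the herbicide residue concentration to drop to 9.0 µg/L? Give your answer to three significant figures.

18.6 h

Conservation of mass: C = (2.860·0.3100 + 0.1770·220.0) / 3.037 = 39.83/3.037 = 13.11 µg/L.
2.0%/h lost → k = −ln(1 − 0.02) = 0.02020 h⁻¹.
13.11·exp(−k·t) = 9.0 → t = ln(13.11/9.0)/k = 67080 s = 18.63 h.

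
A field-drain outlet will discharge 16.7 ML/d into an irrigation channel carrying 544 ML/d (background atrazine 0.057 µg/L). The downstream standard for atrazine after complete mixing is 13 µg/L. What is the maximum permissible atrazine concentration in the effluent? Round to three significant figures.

At the limit, (Qr·Cr + Qe·Cₑ)/(Qr + Qe) = 13:
Cₑ = (560.7·13 − 544.0·0.05700) / 16.70 = 434.6 µg/L.

435 µg/L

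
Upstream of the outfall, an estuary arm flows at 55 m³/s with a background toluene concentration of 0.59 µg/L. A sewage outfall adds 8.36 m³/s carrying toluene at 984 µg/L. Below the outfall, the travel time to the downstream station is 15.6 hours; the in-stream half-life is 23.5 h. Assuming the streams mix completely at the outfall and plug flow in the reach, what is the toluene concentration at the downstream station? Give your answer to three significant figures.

After mixing, C = (55.00·0.5900 + 8.360·984.0) / 63.36 = 8259/63.36 = 130.3 µg/L.
Half-life 23.5 h → k = ln 2 / 23.5 = 0.02950 h⁻¹ = 0.7079 d⁻¹.
First-order decay: C = 130.3·exp(−k·t) = 130.3·0.6312 = 82.27 µg/L.

82.3 µg/L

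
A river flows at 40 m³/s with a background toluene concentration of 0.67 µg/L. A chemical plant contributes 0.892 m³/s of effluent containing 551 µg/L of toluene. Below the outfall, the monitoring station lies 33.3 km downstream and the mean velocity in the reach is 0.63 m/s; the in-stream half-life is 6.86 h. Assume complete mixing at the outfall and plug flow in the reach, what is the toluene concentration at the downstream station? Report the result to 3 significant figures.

2.88 µg/L

Conservation of mass: C = (40.00·0.6700 + 0.8920·551.0) / 40.89 = 518.3/40.89 = 12.67 µg/L.
Travel time t = 33.3·1000 / 0.63 = 52860 s = 14.68 h.
Half-life 6.86 h → k = ln 2 / 6.86 = 0.1010 h⁻¹ = 2.425 d⁻¹.
Applying C = C₀e^(−kt): 12.67 × 0.2268 = 2.875 µg/L.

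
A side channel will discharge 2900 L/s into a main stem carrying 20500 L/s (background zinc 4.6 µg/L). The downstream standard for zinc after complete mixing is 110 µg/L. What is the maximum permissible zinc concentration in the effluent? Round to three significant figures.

855 µg/L

At the limit, (Qr·Cr + Qe·Cₑ)/(Qr + Qe) = 110:
Cₑ = (23400·110 − 20500·4.600) / 2900 = 855.1 µg/L.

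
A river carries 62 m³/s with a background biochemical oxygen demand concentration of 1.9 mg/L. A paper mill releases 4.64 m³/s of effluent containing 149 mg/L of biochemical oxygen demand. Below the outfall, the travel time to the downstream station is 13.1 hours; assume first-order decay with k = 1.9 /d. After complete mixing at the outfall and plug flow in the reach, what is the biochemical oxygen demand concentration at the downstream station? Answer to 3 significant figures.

Conservation of mass: C = (62.00·1.900 + 4.640·149.0) / 66.64 = 809.2/66.64 = 12.14 mg/L.
Decay over the reach: 12.14·exp(−kt) = 12.14·0.3545 = 4.304 mg/L.

4.30 mg/L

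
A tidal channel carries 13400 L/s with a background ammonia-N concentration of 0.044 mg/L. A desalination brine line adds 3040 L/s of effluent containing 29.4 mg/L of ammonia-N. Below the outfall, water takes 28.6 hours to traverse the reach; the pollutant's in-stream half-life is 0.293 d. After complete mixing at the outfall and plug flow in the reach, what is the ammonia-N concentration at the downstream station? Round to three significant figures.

Flow-weighted average: C = (13400·0.04400 + 3040·29.40) / 16440 = 89970/16440 = 5.472 mg/L.
Half-life 0.293 d → k = ln 2 / 0.293 = 2.366 d⁻¹.
First-order decay: C = 5.472·exp(−k·t) = 5.472·0.05966 = 0.3265 mg/L.

0.326 mg/L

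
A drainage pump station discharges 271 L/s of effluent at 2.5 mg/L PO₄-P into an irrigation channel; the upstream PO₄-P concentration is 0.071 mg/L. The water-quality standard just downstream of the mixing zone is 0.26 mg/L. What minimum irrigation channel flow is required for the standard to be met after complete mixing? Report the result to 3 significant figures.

Set C_mix = 0.26: (Q·0.07100 + 271.0·2.500) / (Q + 271.0) = 0.26
→ Q = 271.0·(2.500 − 0.26)/(0.26 − 0.07100) = 3212 L/s.

3210 L/s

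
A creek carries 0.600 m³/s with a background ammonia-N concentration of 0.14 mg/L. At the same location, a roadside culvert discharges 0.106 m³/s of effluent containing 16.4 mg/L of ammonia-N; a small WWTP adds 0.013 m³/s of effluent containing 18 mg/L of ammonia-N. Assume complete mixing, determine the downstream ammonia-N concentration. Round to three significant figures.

2.86 mg/L

Flow-weighted average: C = (0.6000·0.1400 + 0.1060·16.40 + 0.01300·18.00) / 0.7190 = 2.056/0.7190 = 2.860 mg/L.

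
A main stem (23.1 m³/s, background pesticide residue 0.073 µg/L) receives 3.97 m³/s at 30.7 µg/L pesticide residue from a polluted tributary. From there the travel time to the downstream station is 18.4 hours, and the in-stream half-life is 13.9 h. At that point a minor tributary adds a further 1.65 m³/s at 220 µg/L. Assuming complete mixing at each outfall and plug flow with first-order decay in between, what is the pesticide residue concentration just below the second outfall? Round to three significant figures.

Mass balance: C = (23.10·0.07300 + 3.970·30.70) / 27.07 = 123.6/27.07 = 4.565 µg/L; combined flow 27.07 m³/s.
Half-life 13.9 h → k = ln 2 / 13.9 = 0.04987 h⁻¹ = 1.197 d⁻¹.
Decay over the reach: 4.565·exp(−kt) = 4.565·0.3995 = 1.824 µg/L.
At the second outfall, C = (27.07·1.824 + 1.650·220.0) / (27.07 + 1.650) = 14.36 µg/L.

14.4 µg/L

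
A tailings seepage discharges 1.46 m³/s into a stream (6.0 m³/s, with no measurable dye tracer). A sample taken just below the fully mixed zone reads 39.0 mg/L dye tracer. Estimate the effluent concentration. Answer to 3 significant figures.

199 mg/L

Mass balance: 6.000·0 + 1.460·Cₑ = 7.460·39.00
→ Cₑ = (7.460·39.00 − 6.000·0) / 1.460 = 199.3 mg/L.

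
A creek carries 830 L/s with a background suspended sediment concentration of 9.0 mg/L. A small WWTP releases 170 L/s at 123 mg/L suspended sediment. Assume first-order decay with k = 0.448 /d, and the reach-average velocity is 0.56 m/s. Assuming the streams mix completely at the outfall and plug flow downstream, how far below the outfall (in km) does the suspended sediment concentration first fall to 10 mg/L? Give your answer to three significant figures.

113 km

Flow-weighted average: C = (830.0·9.000 + 170.0·123.0) / 1000 = 28380/1000 = 28.38 mg/L.
Set 28.38·exp(−k·t) = 10 → t = ln(28.38/10)/k = 201200 s = 55.88 h.
Distance = v·t = 0.56·201200 = 112700 m = 112.7 km.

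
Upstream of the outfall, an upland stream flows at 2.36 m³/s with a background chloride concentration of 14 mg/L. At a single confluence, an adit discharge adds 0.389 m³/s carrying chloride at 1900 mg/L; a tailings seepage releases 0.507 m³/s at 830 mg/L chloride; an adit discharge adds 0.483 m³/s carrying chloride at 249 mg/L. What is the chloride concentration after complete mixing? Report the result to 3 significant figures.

351 mg/L

Mixed concentration C = ΣQC/ΣQ = (2.360·14.00 + 0.3890·1900 + 0.5070·830.0 + 0.4830·249.0) / 3.739 = 1313/3.739 = 351.2 mg/L.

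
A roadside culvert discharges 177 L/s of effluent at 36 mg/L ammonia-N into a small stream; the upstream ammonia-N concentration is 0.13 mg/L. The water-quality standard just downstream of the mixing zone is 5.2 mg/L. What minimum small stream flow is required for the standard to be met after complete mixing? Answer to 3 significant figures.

Set C_mix = 5.2: (Q·0.1300 + 177.0·36.00) / (Q + 177.0) = 5.2
→ Q = 177.0·(36.00 − 5.2)/(5.2 − 0.1300) = 1075 L/s.

1080 L/s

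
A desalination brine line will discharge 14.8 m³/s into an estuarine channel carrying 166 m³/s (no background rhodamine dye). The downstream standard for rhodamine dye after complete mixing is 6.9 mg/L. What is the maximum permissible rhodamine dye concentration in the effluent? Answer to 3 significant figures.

84.3 mg/L

At the limit, (Qr·Cr + Qe·Cₑ)/(Qr + Qe) = 6.9:
Cₑ = (180.8·6.9 − 166.0·0) / 14.80 = 84.29 mg/L.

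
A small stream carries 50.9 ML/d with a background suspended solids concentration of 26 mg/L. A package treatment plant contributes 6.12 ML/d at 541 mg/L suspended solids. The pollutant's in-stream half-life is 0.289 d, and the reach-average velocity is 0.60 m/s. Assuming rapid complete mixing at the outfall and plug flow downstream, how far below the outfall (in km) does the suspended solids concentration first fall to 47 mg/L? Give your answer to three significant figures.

After mixing, C = (50.90·26.00 + 6.120·541.0) / 57.02 = 4634/57.02 = 81.28 mg/L.
Half-life 0.289 d → k = ln 2 / 0.289 = 2.398 d⁻¹.
Set 81.28·exp(−k·t) = 47 → t = ln(81.28/47)/k = 19730 s = 5.481 h.
Distance = v·t = 0.60·19730 = 11840 m = 11.84 km.

11.8 km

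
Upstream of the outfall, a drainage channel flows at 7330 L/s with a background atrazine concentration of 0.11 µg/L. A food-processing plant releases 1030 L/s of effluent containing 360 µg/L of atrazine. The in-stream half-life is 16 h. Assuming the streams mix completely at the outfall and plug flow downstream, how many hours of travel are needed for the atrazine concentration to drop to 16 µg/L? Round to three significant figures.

23.6 h

Mixed concentration C = ΣQC/ΣQ = (7330·0.1100 + 1030·360.0) / 8360 = 371600/8360 = 44.45 µg/L.
Half-life 16 h → k = ln 2 / 16 = 0.04332 h⁻¹ = 1.040 d⁻¹.
44.45·exp(−k·t) = 16 → t = ln(44.45/16)/k = 84910 s = 23.59 h.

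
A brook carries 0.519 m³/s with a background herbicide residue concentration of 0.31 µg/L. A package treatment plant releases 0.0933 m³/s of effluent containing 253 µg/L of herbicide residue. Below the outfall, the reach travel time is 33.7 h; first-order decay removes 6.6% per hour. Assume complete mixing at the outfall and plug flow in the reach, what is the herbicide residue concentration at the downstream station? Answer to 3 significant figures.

3.89 µg/L

Mixed concentration C = ΣQC/ΣQ = (0.5190·0.3100 + 0.09330·253.0) / 0.6123 = 23.77/0.6123 = 38.81 µg/L.
6.6%/h lost → k = −ln(1 − 0.066) = 0.06828 h⁻¹.
Decay over the reach: 38.81·exp(−kt) = 38.81·0.1002 = 3.888 µg/L.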